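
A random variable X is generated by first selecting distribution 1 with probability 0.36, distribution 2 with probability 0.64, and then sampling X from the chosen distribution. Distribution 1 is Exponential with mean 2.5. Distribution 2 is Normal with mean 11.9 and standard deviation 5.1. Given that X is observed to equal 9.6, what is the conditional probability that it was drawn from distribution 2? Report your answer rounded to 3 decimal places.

0.936

Likelihoods f(9.6 | ·): 1: 0.00859744; 2: 0.0706603.
Posterior ∝ prior × likelihood. Numerator for 2: 0.64·0.0706603 = 0.0452226.
Normalizing constant: 0.36·0.00859744 + 0.64·0.0706603 = 0.0483177.
P(2 | observation) = 0.0452226 / 0.0483177 = 0.935943.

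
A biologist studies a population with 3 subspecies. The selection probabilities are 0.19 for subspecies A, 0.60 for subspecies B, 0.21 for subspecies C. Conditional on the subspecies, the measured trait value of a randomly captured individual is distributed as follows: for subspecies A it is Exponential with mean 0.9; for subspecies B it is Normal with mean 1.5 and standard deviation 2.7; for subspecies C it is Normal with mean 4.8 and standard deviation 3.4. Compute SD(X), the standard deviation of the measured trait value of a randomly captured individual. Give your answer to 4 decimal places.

Per component, A: μ=0.9, E[X²]=1.62; B: μ=1.5, E[X²]=9.54; C: μ=4.8, E[X²]=34.6.
E[X] = 0.19·0.9 + 0.6·1.5 + 0.21·4.8 = 2.079.
E[X²] = 0.19·1.62 + 0.6·9.54 + 0.21·34.6 = 13.2978.
Var(X) = E[X²] − (E[X])² = 13.2978 − 4.32224 = 8.97556.
SD(X) = √8.97556 = 2.99592.

2.9959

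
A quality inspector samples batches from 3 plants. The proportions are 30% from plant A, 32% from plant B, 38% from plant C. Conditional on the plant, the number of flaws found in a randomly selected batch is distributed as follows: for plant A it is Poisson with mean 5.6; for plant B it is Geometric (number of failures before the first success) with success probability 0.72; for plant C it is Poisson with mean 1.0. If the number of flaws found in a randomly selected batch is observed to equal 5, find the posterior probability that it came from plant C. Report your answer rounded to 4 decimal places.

0.0222

Likelihoods P(X=5 | ·): A: 0.169711; B: 0.00123915; C: 0.00306566.
Posterior ∝ prior × likelihood. Numerator for C: 0.38·0.00306566 = 0.00116495.
Normalizing constant: 0.3·0.169711 + 0.32·0.00123915 + 0.38·0.00306566 = 0.0524748.
P(C | observation) = 0.00116495 / 0.0524748 = 0.0222002.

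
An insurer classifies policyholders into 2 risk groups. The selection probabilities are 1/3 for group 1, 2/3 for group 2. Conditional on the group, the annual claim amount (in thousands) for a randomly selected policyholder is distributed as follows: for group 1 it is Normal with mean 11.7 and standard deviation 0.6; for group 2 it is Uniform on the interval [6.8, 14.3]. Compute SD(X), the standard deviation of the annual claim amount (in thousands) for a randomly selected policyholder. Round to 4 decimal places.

1.8812

Per component, 1: μ=11.7, E[X²]=137.25; 2: μ=10.55, E[X²]=115.99.
E[X] = 0.333333·11.7 + 0.666667·10.55 = 10.9333.
E[X²] = 0.333333·137.25 + 0.666667·115.99 = 123.077.
Var(X) = E[X²] − (E[X])² = 123.077 − 119.538 = 3.53889.
SD(X) = √3.53889 = 1.88119.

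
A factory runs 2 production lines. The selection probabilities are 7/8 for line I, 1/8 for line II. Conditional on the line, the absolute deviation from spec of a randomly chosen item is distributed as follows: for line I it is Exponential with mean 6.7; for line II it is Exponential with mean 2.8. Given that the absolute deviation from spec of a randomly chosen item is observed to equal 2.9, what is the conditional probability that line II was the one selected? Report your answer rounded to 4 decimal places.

Likelihoods f(2.9 | ·): I: 0.096816; II: 0.126776.
Posterior ∝ prior × likelihood. Numerator for II: 0.125·0.126776 = 0.015847.
Normalizing constant: 0.875·0.096816 + 0.125·0.126776 = 0.100561.
P(II | observation) = 0.015847 / 0.100561 = 0.157586.

0.1576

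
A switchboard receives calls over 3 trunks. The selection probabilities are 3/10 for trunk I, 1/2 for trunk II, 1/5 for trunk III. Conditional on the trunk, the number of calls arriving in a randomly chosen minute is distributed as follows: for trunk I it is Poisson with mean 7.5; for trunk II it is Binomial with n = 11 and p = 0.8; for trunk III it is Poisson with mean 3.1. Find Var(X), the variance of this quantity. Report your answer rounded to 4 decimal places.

Per component, I: μ=7.5, E[X²]=63.75; II: μ=8.8, E[X²]=79.2; III: μ=3.1, E[X²]=12.71.
E[X] = 0.3·7.5 + 0.5·8.8 + 0.2·3.1 = 7.27.
E[X²] = 0.3·63.75 + 0.5·79.2 + 0.2·12.71 = 61.267.
Var(X) = E[X²] − (E[X])² = 61.267 − 52.8529 = 8.4141.

8.4141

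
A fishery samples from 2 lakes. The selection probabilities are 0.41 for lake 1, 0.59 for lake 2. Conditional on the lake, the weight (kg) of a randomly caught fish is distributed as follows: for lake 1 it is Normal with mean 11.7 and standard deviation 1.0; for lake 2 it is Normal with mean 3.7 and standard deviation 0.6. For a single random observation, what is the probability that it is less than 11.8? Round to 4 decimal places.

Conditional on each lake, P(X < 11.8): 1: 0.539828; 2: 1.
By total probability, P(X < 11.8) = 0.41·0.539828 + 0.59·1 = 0.811329.

0.8113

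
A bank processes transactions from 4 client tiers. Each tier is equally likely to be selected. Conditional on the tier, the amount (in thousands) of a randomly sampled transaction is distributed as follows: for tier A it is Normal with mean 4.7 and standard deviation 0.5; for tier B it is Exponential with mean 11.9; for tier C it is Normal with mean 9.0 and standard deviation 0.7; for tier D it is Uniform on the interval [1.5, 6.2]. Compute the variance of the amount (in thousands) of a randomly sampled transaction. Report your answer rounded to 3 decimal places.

46.722

Per component, A: μ=4.7, E[X²]=22.34; B: μ=11.9, E[X²]=283.22; C: μ=9, E[X²]=81.49; D: μ=3.85, E[X²]=16.6633.
E[X] = 0.25·4.7 + 0.25·11.9 + 0.25·9 + 0.25·3.85 = 7.3625.
E[X²] = 0.25·22.34 + 0.25·283.22 + 0.25·81.49 + 0.25·16.6633 = 100.928.
Var(X) = E[X²] − (E[X])² = 100.928 − 54.2064 = 46.7219.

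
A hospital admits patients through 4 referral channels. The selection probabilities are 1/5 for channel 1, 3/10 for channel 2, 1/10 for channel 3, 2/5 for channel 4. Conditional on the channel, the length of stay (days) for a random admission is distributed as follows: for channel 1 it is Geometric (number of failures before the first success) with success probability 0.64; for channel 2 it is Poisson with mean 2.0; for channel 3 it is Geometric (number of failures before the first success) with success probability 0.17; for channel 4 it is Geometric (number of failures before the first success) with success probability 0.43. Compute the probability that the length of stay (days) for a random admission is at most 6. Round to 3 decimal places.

0.964

Conditional on each channel, P(X ≤ 6): 1: 0.999216; 2: 0.995466; 3: 0.728639; 4: 0.980451.
By total probability, P(X ≤ 6) = 0.2·0.999216 + 0.3·0.995466 + 0.1·0.728639 + 0.4·0.980451 = 0.963527.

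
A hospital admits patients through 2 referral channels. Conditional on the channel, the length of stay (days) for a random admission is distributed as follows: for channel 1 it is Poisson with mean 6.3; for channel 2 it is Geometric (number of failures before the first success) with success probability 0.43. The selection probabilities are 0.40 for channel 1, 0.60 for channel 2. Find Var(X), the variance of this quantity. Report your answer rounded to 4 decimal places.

Per component, 1: μ=6.3, E[X²]=45.99; 2: μ=1.32558, E[X²]=4.83991.
E[X] = 0.4·6.3 + 0.6·1.32558 = 3.31535.
E[X²] = 0.4·45.99 + 0.6·4.83991 = 21.2999.
Var(X) = E[X²] − (E[X])² = 21.2999 − 10.9915 = 10.3084.

10.3084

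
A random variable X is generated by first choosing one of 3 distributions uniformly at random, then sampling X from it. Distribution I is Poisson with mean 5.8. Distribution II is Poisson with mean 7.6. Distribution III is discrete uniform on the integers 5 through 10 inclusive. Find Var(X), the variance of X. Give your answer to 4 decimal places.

Per component, I: μ=5.8, E[X²]=39.44; II: μ=7.6, E[X²]=65.36; III: μ=7.5, E[X²]=59.1667.
E[X] = 0.333333·5.8 + 0.333333·7.6 + 0.333333·7.5 = 6.96667.
E[X²] = 0.333333·39.44 + 0.333333·65.36 + 0.333333·59.1667 = 54.6556.
Var(X) = E[X²] − (E[X])² = 54.6556 − 48.5344 = 6.12111.

6.1211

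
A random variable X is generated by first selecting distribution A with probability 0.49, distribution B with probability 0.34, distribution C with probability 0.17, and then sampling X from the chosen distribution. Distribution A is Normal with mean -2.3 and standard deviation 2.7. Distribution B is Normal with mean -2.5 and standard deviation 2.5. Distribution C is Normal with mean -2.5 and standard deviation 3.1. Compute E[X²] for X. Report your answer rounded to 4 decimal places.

13.1104

For each component E[X²] = Var + (mean)², giving A: 12.58; B: 12.5; C: 15.86.
Overall E[X²] = 0.49·12.58 + 0.34·12.5 + 0.17·15.86 = 13.1104.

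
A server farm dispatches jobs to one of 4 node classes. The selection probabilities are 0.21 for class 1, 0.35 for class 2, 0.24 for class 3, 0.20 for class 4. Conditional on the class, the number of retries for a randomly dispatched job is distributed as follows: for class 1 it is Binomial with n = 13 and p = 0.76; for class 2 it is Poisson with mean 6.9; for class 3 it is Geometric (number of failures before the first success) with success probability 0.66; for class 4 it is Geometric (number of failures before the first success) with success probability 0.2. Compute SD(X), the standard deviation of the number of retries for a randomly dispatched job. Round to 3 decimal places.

Per component, 1: μ=9.88, E[X²]=99.9856; 2: μ=6.9, E[X²]=54.51; 3: μ=0.515152, E[X²]=1.04591; 4: μ=4, E[X²]=36.
E[X] = 0.21·9.88 + 0.35·6.9 + 0.24·0.515152 + 0.2·4 = 5.41344.
E[X²] = 0.21·99.9856 + 0.35·54.51 + 0.24·1.04591 + 0.2·36 = 47.5265.
Var(X) = E[X²] − (E[X])² = 47.5265 − 29.3053 = 18.2212.
SD(X) = √18.2212 = 4.26863.

4.269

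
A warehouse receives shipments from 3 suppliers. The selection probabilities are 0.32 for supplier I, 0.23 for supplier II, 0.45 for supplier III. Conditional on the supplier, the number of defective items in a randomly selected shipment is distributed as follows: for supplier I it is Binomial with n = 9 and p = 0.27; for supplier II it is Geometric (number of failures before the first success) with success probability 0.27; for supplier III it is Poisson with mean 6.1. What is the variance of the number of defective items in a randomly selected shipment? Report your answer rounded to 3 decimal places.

Per component, I: μ=2.43, E[X²]=7.6788; II: μ=2.7037, E[X²]=17.3237; III: μ=6.1, E[X²]=43.31.
E[X] = 0.32·2.43 + 0.23·2.7037 + 0.45·6.1 = 4.14445.
E[X²] = 0.32·7.6788 + 0.23·17.3237 + 0.45·43.31 = 25.9312.
Var(X) = E[X²] − (E[X])² = 25.9312 − 17.1765 = 8.75469.

8.755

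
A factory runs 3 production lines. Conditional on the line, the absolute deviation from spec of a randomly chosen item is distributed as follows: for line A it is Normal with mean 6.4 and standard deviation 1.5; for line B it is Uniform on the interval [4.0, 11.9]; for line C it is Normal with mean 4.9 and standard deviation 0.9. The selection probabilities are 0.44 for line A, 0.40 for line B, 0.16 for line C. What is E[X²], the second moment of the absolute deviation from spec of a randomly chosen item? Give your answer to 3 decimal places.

50.345

For each component E[X²] = Var + (mean)², giving A: 43.21; B: 68.4033; C: 24.82.
Overall E[X²] = 0.44·43.21 + 0.4·68.4033 + 0.16·24.82 = 50.3449.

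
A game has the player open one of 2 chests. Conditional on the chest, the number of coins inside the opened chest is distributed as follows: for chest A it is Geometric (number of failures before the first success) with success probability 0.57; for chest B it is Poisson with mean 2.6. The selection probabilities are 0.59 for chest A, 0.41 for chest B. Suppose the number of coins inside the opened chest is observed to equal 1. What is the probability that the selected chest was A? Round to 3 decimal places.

Likelihoods P(X=1 | ·): A: 0.2451; B: 0.193111.
Posterior ∝ prior × likelihood. Numerator for A: 0.59·0.2451 = 0.144609.
Normalizing constant: 0.59·0.2451 + 0.41·0.193111 = 0.223785.
P(A | observation) = 0.144609 / 0.223785 = 0.646197.

0.646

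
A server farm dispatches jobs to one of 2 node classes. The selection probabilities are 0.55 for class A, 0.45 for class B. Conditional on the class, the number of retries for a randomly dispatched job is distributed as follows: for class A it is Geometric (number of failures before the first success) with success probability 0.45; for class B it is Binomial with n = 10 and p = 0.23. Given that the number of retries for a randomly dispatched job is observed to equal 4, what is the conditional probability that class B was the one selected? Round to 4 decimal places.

Likelihoods P(X=4 | ·): A: 0.0411778; B: 0.122483.
Posterior ∝ prior × likelihood. Numerator for B: 0.45·0.122483 = 0.0551172.
Normalizing constant: 0.55·0.0411778 + 0.45·0.122483 = 0.077765.
P(B | observation) = 0.0551172 / 0.077765 = 0.708766.

0.7088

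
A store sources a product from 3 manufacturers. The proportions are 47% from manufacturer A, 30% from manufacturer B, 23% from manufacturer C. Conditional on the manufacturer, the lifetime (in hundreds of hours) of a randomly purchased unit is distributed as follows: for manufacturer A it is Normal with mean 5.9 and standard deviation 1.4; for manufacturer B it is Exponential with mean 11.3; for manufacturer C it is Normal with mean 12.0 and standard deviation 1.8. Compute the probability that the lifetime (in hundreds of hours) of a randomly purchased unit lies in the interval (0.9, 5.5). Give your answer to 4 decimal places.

Conditional on each manufacturer, P(0.9 < X < 5.5): A: 0.387371; B: 0.308808; C: 0.000152444.
By total probability, P(0.9 < X < 5.5) = 0.47·0.387371 + 0.3·0.308808 + 0.23·0.000152444 = 0.274742.

0.2747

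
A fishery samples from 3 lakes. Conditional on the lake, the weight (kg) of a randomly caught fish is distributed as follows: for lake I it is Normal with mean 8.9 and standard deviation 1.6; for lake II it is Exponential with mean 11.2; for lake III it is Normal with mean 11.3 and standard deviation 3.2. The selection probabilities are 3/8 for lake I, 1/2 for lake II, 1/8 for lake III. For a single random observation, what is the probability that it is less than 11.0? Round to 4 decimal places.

Conditional on each lake, P(X < 11.0): I: 0.905324; II: 0.625492; III: 0.462654.
By total probability, P(X < 11.0) = 0.375·0.905324 + 0.5·0.625492 + 0.125·0.462654 = 0.710074.

0.7101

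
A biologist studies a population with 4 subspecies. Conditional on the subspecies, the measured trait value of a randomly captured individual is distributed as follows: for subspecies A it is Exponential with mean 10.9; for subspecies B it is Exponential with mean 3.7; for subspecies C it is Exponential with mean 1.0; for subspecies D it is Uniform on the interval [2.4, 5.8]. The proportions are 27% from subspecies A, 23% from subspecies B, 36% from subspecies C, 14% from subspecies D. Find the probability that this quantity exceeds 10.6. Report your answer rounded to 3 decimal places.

0.115

Conditional on each subspecies, P(X > 10.6): A: 0.378145; B: 0.0569908; C: 2.4916e-05; D: 0.
By total probability, P(X > 10.6) = 0.27·0.378145 + 0.23·0.0569908 + 0.36·2.4916e-05 + 0.14·0 = 0.115216.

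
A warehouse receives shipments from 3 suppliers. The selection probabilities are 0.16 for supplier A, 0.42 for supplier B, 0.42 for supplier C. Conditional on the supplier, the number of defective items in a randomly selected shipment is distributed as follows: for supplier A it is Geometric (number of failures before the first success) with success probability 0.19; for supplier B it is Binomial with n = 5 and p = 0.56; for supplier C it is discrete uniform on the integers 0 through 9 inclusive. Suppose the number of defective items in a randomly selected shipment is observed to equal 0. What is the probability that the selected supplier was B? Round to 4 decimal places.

Likelihoods P(X=0 | ·): A: 0.19; B: 0.0164916; C: 0.1.
Posterior ∝ prior × likelihood. Numerator for B: 0.42·0.0164916 = 0.00692648.
Normalizing constant: 0.16·0.19 + 0.42·0.0164916 + 0.42·0.1 = 0.0793265.
P(B | observation) = 0.00692648 / 0.0793265 = 0.0873161.

0.0873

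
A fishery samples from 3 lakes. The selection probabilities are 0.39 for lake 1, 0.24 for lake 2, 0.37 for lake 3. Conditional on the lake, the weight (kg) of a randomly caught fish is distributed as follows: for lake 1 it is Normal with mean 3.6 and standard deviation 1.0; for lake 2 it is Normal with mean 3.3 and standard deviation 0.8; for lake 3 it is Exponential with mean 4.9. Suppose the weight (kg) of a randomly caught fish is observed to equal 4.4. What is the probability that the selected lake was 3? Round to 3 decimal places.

0.162

Likelihoods f(4.4 | ·): 1: 0.289692; 2: 0.193765; 3: 0.0831429.
Posterior ∝ prior × likelihood. Numerator for 3: 0.37·0.0831429 = 0.0307629.
Normalizing constant: 0.39·0.289692 + 0.24·0.193765 + 0.37·0.0831429 = 0.190246.
P(3 | observation) = 0.0307629 / 0.190246 = 0.1617.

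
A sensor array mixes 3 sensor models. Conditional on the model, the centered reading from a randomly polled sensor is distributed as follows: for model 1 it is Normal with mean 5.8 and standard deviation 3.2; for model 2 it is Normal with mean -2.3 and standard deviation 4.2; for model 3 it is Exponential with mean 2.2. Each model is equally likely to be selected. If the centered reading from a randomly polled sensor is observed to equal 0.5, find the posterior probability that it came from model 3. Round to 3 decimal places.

0.771

Likelihoods f(0.5 | ·): 1: 0.0316293; 2: 0.076059; 3: 0.362138.
Posterior ∝ prior × likelihood. Numerator for 3: 0.333333·0.362138 = 0.120713.
Normalizing constant: 0.333333·0.0316293 + 0.333333·0.076059 + 0.333333·0.362138 = 0.156609.
P(3 | observation) = 0.120713 / 0.156609 = 0.770791.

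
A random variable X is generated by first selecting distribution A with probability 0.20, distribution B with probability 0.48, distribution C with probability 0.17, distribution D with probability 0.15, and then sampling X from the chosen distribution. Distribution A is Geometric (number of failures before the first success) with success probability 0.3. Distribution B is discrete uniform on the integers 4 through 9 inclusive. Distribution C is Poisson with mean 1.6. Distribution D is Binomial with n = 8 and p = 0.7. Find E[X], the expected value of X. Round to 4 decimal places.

Component means — A: 2.33333; B: 6.5; C: 1.6; D: 5.6.
E[X] = 0.2·2.33333 + 0.48·6.5 + 0.17·1.6 + 0.15·5.6 = 4.69867.

4.6987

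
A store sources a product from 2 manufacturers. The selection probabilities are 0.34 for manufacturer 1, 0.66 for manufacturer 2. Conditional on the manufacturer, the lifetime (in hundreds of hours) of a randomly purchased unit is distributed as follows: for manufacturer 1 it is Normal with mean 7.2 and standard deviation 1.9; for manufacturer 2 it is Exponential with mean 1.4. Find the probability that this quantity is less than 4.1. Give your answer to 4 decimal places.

Conditional on each manufacturer, P(X < 4.1): 1: 0.0513841; 2: 0.946527.
By total probability, P(X < 4.1) = 0.34·0.0513841 + 0.66·0.946527 = 0.642178.

0.6422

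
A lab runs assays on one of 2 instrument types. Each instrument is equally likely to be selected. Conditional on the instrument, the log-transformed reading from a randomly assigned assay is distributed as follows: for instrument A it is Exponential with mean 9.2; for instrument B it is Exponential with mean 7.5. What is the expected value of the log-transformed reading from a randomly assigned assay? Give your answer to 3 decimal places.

Component means — A: 9.2; B: 7.5.
E[X] = 0.5·9.2 + 0.5·7.5 = 8.35.

8.350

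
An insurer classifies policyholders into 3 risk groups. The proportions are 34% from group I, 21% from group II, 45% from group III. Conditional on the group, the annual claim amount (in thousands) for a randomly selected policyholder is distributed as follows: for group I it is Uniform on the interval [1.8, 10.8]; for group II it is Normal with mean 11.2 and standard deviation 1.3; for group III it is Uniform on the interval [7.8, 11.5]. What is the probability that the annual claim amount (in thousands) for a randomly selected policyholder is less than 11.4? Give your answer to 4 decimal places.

Conditional on each group, P(X < 11.4): I: 1; II: 0.561134; III: 0.972973.
By total probability, P(X < 11.4) = 0.34·1 + 0.21·0.561134 + 0.45·0.972973 = 0.895676.

0.8957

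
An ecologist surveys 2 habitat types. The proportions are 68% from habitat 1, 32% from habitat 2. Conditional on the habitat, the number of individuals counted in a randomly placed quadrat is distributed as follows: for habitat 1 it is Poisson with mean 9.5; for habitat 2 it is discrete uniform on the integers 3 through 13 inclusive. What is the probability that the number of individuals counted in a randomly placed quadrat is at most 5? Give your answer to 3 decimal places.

Conditional on each habitat, P(X ≤ 5): 1: 0.0885284; 2: 0.272727.
By total probability, P(X ≤ 5) = 0.68·0.0885284 + 0.32·0.272727 = 0.147472.

0.147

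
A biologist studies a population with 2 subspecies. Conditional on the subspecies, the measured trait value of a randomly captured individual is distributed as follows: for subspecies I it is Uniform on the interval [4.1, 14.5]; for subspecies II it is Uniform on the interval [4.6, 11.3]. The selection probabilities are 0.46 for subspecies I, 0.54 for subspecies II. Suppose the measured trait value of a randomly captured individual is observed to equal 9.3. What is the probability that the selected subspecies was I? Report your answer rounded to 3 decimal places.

Likelihoods f(9.3 | ·): I: 0.0961538; II: 0.149254.
Posterior ∝ prior × likelihood. Numerator for I: 0.46·0.0961538 = 0.0442308.
Normalizing constant: 0.46·0.0961538 + 0.54·0.149254 = 0.124828.
P(I | observation) = 0.0442308 / 0.124828 = 0.354334.

0.354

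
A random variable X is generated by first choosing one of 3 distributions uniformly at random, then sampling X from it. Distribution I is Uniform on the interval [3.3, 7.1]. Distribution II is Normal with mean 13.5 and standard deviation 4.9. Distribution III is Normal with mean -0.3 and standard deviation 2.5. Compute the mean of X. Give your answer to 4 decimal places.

Component means — I: 5.2; II: 13.5; III: -0.3.
E[X] = 0.333333·5.2 + 0.333333·13.5 + 0.333333·-0.3 = 6.13333.

6.1333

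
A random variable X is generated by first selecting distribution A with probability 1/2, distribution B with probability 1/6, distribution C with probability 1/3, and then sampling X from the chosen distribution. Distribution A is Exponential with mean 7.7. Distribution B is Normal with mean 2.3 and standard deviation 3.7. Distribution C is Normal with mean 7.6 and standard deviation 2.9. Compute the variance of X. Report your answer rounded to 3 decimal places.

38.722

Per component, A: μ=7.7, E[X²]=118.58; B: μ=2.3, E[X²]=18.98; C: μ=7.6, E[X²]=66.17.
E[X] = 0.5·7.7 + 0.166667·2.3 + 0.333333·7.6 = 6.76667.
E[X²] = 0.5·118.58 + 0.166667·18.98 + 0.333333·66.17 = 84.51.
Var(X) = E[X²] − (E[X])² = 84.51 − 45.7878 = 38.7222.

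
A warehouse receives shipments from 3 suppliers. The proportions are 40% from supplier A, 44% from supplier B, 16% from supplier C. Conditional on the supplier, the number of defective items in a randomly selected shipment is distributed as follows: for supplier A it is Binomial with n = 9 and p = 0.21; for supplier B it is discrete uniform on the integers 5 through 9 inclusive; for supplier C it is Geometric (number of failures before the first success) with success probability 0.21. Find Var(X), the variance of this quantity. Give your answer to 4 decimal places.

Per component, A: μ=1.89, E[X²]=5.0652; B: μ=7, E[X²]=51; C: μ=3.7619, E[X²]=32.0658.
E[X] = 0.4·1.89 + 0.44·7 + 0.16·3.7619 = 4.4379.
E[X²] = 0.4·5.0652 + 0.44·51 + 0.16·32.0658 = 29.5966.
Var(X) = E[X²] − (E[X])² = 29.5966 − 19.695 = 9.9016.

9.9016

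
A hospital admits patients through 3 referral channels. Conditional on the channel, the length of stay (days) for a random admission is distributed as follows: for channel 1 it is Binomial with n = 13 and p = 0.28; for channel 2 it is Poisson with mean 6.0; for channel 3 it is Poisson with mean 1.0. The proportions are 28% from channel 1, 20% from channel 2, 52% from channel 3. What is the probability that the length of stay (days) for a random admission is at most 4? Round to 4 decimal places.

Conditional on each channel, P(X ≤ 4): 1: 0.713039; 2: 0.285057; 3: 0.99634.
By total probability, P(X ≤ 4) = 0.28·0.713039 + 0.2·0.285057 + 0.52·0.99634 = 0.774759.

0.7748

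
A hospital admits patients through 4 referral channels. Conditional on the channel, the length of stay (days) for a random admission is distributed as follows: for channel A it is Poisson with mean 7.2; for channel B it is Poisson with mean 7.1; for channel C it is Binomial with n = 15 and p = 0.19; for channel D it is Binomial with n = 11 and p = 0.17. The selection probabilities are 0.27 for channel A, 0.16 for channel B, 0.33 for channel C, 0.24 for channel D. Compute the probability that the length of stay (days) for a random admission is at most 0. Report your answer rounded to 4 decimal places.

Conditional on each channel, P(X ≤ 0): A: 0.000746586; B: 0.000825105; C: 0.0423912; D: 0.128783.
By total probability, P(X ≤ 0) = 0.27·0.000746586 + 0.16·0.000825105 + 0.33·0.0423912 + 0.24·0.128783 = 0.0452306.

0.0452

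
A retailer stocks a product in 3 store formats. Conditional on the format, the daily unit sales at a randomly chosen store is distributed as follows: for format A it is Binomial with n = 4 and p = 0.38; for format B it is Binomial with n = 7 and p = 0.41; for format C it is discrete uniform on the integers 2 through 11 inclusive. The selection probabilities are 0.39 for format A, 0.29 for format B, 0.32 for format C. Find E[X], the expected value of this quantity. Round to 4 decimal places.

3.5051

Component means — A: 1.52; B: 2.87; C: 6.5.
E[X] = 0.39·1.52 + 0.29·2.87 + 0.32·6.5 = 3.5051.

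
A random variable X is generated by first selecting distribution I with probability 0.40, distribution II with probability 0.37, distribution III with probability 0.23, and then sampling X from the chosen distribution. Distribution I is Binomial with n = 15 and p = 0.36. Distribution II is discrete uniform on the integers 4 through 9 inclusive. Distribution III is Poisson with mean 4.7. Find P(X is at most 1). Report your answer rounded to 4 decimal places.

Conditional on each component, P(X ≤ 1): I: 0.0116831; II: 0; III: 0.0518431.
By total probability, P(X ≤ 1) = 0.4·0.0116831 + 0.37·0 + 0.23·0.0518431 = 0.0165971.

0.0166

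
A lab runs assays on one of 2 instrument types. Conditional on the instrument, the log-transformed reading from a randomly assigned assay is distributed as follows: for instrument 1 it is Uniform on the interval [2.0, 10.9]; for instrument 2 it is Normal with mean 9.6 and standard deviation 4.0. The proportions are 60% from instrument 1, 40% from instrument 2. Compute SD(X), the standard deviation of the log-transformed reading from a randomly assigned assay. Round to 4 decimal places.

Per component, 1: μ=6.45, E[X²]=48.2033; 2: μ=9.6, E[X²]=108.16.
E[X] = 0.6·6.45 + 0.4·9.6 = 7.71.
E[X²] = 0.6·48.2033 + 0.4·108.16 = 72.186.
Var(X) = E[X²] − (E[X])² = 72.186 − 59.4441 = 12.7419.
SD(X) = √12.7419 = 3.56958.

3.5696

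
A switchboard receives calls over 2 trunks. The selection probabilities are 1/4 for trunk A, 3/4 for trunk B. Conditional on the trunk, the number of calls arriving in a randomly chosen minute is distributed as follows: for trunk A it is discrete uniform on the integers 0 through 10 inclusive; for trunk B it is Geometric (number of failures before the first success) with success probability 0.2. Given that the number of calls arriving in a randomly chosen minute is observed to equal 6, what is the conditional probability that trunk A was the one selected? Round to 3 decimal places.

0.366

Likelihoods P(X=6 | ·): A: 0.0909091; B: 0.0524288.
Posterior ∝ prior × likelihood. Numerator for A: 0.25·0.0909091 = 0.0227273.
Normalizing constant: 0.25·0.0909091 + 0.75·0.0524288 = 0.0620489.
P(A | observation) = 0.0227273 / 0.0620489 = 0.36628.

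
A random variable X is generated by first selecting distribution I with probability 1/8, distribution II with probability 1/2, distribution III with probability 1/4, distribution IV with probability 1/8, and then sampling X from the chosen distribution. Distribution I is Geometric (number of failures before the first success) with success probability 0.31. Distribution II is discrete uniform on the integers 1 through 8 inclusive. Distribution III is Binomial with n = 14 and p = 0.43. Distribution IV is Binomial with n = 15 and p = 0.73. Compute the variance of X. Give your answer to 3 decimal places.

Per component, I: μ=2.22581, E[X²]=12.1342; II: μ=4.5, E[X²]=25.5; III: μ=6.02, E[X²]=39.6718; IV: μ=10.95, E[X²]=122.859.
E[X] = 0.125·2.22581 + 0.5·4.5 + 0.25·6.02 + 0.125·10.95 = 5.40198.
E[X²] = 0.125·12.1342 + 0.5·25.5 + 0.25·39.6718 + 0.125·122.859 = 39.5421.
Var(X) = E[X²] − (E[X])² = 39.5421 − 29.1813 = 10.3608.

10.361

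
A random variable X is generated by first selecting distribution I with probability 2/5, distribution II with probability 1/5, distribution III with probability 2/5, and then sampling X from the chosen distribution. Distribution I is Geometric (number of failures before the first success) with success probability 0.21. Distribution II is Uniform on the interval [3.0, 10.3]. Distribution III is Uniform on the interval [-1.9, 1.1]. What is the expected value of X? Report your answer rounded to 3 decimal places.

2.675

Component means — I: 3.7619; II: 6.65; III: -0.4.
E[X] = 0.4·3.7619 + 0.2·6.65 + 0.4·-0.4 = 2.67476.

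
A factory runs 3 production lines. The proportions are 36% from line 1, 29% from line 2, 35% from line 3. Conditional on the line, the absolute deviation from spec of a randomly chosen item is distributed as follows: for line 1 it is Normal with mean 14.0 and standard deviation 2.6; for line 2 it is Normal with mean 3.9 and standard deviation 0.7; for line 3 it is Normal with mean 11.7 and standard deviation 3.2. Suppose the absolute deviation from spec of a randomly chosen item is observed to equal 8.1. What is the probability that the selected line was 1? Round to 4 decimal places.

0.1537

Likelihoods f(8.1 | ·): 1: 0.0116884; 2: 8.67983e-09; 3: 0.0662115.
Posterior ∝ prior × likelihood. Numerator for 1: 0.36·0.0116884 = 0.00420784.
Normalizing constant: 0.36·0.0116884 + 0.29·8.67983e-09 + 0.35·0.0662115 = 0.0273819.
P(1 | observation) = 0.00420784 / 0.0273819 = 0.153673.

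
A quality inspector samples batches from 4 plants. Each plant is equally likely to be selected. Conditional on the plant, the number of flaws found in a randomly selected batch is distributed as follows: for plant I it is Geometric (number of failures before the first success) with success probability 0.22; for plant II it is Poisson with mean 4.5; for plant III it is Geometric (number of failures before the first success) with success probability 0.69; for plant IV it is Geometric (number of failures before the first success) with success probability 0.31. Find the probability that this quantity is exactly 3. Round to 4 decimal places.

Conditional on each plant, P(X = 3): I: 0.104401; II: 0.168718; III: 0.0205558; IV: 0.101838.
By total probability, P(X = 3) = 0.25·0.104401 + 0.25·0.168718 + 0.25·0.0205558 + 0.25·0.101838 = 0.0988782.

0.0989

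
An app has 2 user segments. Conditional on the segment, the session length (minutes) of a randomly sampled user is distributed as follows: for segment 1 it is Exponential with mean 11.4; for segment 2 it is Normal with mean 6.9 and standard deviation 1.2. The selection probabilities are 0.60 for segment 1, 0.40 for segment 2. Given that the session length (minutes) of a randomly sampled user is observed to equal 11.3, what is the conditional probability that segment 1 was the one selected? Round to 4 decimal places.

Likelihoods f(11.3 | ·): 1: 0.0325544; 2: 0.000400226.
Posterior ∝ prior × likelihood. Numerator for 1: 0.6·0.0325544 = 0.0195327.
Normalizing constant: 0.6·0.0325544 + 0.4·0.000400226 = 0.0196928.
P(1 | observation) = 0.0195327 / 0.0196928 = 0.991871.

0.9919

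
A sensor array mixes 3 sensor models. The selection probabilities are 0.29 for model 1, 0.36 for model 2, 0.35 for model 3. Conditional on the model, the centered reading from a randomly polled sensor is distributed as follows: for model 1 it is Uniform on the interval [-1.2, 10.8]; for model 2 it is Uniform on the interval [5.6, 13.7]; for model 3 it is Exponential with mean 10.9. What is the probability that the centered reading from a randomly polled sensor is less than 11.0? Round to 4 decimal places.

Conditional on each model, P(X < 11.0): 1: 1; 2: 0.666667; 3: 0.63548.
By total probability, P(X < 11.0) = 0.29·1 + 0.36·0.666667 + 0.35·0.63548 = 0.752418.

0.7524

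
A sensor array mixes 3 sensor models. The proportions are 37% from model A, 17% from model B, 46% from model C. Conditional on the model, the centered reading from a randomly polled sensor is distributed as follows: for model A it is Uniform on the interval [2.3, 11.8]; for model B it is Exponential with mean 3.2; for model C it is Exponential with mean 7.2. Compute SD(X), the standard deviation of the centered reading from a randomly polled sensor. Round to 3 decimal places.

5.528

Per component, A: μ=7.05, E[X²]=57.2233; B: μ=3.2, E[X²]=20.48; C: μ=7.2, E[X²]=103.68.
E[X] = 0.37·7.05 + 0.17·3.2 + 0.46·7.2 = 6.4645.
E[X²] = 0.37·57.2233 + 0.17·20.48 + 0.46·103.68 = 72.347.
Var(X) = E[X²] − (E[X])² = 72.347 − 41.7898 = 30.5573.
SD(X) = √30.5573 = 5.52786.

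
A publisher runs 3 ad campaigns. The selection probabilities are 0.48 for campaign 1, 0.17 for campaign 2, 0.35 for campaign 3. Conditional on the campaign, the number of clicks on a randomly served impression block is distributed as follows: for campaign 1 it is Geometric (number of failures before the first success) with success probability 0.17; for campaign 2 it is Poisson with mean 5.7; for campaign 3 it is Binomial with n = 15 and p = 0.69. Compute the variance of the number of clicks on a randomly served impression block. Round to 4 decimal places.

22.2409

Per component, 1: μ=4.88235, E[X²]=52.5571; 2: μ=5.7, E[X²]=38.19; 3: μ=10.35, E[X²]=110.331.
E[X] = 0.48·4.88235 + 0.17·5.7 + 0.35·10.35 = 6.93503.
E[X²] = 0.48·52.5571 + 0.17·38.19 + 0.35·110.331 = 70.3356.
Var(X) = E[X²] − (E[X])² = 70.3356 − 48.0946 = 22.2409.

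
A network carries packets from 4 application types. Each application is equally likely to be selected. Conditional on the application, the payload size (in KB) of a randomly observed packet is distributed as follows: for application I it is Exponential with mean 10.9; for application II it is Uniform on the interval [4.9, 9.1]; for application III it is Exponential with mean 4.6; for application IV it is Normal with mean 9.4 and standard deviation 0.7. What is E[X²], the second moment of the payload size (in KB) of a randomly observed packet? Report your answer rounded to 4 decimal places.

For each component E[X²] = Var + (mean)², giving I: 237.62; II: 50.47; III: 42.32; IV: 88.85.
Overall E[X²] = 0.25·237.62 + 0.25·50.47 + 0.25·42.32 + 0.25·88.85 = 104.815.

104.8150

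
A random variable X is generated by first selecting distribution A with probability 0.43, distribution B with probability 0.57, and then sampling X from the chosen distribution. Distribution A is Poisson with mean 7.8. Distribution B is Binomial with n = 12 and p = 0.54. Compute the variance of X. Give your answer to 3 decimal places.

Per component, A: μ=7.8, E[X²]=68.64; B: μ=6.48, E[X²]=44.9712.
E[X] = 0.43·7.8 + 0.57·6.48 = 7.0476.
E[X²] = 0.43·68.64 + 0.57·44.9712 = 55.1488.
Var(X) = E[X²] − (E[X])² = 55.1488 − 49.6687 = 5.48012.

5.480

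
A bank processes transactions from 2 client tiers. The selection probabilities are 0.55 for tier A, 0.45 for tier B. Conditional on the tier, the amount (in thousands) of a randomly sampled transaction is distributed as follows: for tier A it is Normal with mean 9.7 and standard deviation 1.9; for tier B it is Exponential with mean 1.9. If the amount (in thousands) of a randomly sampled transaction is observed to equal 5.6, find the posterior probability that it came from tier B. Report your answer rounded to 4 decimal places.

0.5248

Likelihoods f(5.6 | ·): A: 0.0204648; B: 0.0276198.
Posterior ∝ prior × likelihood. Numerator for B: 0.45·0.0276198 = 0.0124289.
Normalizing constant: 0.55·0.0204648 + 0.45·0.0276198 = 0.0236846.
P(B | observation) = 0.0124289 / 0.0236846 = 0.524768.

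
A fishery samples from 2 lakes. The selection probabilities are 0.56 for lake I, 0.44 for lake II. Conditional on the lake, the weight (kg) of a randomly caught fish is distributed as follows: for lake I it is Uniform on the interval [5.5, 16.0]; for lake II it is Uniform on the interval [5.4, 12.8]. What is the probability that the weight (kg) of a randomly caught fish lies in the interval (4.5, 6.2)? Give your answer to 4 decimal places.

Conditional on each lake, P(4.5 < X < 6.2): I: 0.0666667; II: 0.108108.
By total probability, P(4.5 < X < 6.2) = 0.56·0.0666667 + 0.44·0.108108 = 0.0849009.

0.0849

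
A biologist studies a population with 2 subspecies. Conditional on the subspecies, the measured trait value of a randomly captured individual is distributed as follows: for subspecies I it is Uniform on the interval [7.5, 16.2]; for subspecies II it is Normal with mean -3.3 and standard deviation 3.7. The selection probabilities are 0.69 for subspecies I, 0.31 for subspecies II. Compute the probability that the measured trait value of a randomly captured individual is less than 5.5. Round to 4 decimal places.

0.3073

Conditional on each subspecies, P(X < 5.5): I: 0; II: 0.991306.
By total probability, P(X < 5.5) = 0.69·0 + 0.31·0.991306 = 0.307305.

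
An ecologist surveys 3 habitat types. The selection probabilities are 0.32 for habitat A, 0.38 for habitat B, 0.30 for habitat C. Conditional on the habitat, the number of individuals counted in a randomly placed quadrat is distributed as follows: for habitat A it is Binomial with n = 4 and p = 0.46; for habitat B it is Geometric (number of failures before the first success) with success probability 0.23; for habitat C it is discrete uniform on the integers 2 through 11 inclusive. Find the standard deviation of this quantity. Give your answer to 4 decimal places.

3.4377

Per component, A: μ=1.84, E[X²]=4.3792; B: μ=3.34783, E[X²]=25.7637; C: μ=6.5, E[X²]=50.5.
E[X] = 0.32·1.84 + 0.38·3.34783 + 0.3·6.5 = 3.81097.
E[X²] = 0.32·4.3792 + 0.38·25.7637 + 0.3·50.5 = 26.3416.
Var(X) = E[X²] − (E[X])² = 26.3416 − 14.5235 = 11.818.
SD(X) = √11.818 = 3.43774.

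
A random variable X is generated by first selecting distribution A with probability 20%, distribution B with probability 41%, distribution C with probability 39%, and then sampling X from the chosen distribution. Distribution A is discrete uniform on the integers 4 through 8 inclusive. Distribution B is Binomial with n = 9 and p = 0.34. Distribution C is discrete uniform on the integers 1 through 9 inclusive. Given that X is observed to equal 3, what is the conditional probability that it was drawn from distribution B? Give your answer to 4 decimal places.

Likelihoods P(X=3 | ·): A: 0; B: 0.272885; C: 0.111111.
Posterior ∝ prior × likelihood. Numerator for B: 0.41·0.272885 = 0.111883.
Normalizing constant: 0.2·0 + 0.41·0.272885 + 0.39·0.111111 = 0.155216.
P(B | observation) = 0.111883 / 0.155216 = 0.720819.

0.7208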